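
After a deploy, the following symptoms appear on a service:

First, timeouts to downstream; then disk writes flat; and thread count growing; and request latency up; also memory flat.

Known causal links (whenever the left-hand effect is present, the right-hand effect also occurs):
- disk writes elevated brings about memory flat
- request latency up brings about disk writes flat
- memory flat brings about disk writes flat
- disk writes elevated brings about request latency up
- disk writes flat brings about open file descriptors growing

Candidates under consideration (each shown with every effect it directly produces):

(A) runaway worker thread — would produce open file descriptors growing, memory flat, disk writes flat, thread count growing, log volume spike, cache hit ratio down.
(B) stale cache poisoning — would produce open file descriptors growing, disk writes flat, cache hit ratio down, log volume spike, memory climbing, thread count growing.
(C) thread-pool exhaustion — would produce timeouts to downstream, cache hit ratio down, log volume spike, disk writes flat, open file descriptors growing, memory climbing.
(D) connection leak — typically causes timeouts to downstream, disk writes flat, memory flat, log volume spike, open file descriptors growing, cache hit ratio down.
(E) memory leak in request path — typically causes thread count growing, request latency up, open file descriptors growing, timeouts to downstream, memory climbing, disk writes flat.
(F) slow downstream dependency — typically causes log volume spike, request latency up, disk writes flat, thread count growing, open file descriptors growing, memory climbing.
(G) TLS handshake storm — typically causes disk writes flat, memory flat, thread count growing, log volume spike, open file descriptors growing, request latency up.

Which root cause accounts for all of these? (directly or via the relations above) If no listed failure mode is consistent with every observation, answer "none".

none

Per-candidate check:
(A) runaway worker thread — timeouts to downstream NO; disk writes flat yes; thread count growing yes; request latency up NO; memory flat yes
(B) stale cache poisoning — timeouts to downstream NO; disk writes flat yes; thread count growing yes; request latency up NO; memory flat NO
(C) thread-pool exhaustion — fails on thread count growing, request latency up, memory flat (predicts memory climbing, not memory flat)
(D) connection leak — timeouts to downstream yes; disk writes flat yes; thread count growing NO; request latency up NO; memory flat yes
(E) memory leak in request path — timeouts to downstream yes; disk writes flat yes; thread count growing yes; request latency up yes; memory flat NO
(F) slow downstream dependency — fails on timeouts to downstream, memory flat (predicts memory climbing, not memory flat)
(G) TLS handshake storm — does not account for timeouts to downstream
Every candidate fails on at least one observation.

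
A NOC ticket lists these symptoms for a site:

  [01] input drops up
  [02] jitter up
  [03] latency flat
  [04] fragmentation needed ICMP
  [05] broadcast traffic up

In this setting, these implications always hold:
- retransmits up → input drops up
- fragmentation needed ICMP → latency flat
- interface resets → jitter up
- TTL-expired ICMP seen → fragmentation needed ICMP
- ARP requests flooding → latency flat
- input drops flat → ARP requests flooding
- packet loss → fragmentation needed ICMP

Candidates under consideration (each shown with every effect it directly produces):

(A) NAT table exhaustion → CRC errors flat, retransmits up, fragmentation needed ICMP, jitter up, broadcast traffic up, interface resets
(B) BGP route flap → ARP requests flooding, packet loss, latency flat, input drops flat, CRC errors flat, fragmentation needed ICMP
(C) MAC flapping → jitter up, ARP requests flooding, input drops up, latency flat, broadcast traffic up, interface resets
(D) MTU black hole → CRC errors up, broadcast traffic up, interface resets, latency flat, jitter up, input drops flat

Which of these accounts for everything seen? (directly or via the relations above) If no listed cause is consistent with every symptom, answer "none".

A

Testing each hypothesis:
(A) NAT table exhaustion — accounts for every observation (input drops up by retransmits up → input drops up)
(B) BGP route flap — input drops up miss; jitter up miss; latency flat match; fragmentation needed ICMP match; broadcast traffic up miss
(C) MAC flapping — input drops up match; jitter up match; latency flat match; fragmentation needed ICMP miss; broadcast traffic up match
(D) MTU black hole — input drops up miss; jitter up match; latency flat match; fragmentation needed ICMP miss; broadcast traffic up match
Only (A) is consistent with every observation.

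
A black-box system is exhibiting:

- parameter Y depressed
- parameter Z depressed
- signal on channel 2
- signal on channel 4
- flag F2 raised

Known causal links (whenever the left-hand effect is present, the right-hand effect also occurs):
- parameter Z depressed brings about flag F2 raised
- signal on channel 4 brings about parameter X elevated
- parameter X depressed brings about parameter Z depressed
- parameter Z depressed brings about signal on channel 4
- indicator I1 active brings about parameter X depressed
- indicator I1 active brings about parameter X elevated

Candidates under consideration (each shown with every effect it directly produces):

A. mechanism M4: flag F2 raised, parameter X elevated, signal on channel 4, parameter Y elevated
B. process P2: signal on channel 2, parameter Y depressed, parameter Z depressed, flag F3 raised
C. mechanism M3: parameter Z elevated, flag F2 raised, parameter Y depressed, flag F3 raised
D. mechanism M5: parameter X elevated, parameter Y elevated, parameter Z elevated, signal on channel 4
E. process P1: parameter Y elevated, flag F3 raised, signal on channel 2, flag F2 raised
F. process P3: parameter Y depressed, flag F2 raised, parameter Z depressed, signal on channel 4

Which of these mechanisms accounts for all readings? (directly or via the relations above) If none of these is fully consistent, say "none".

B

Checking each candidate against the observations:
(A) mechanism M4 — parameter Y depressed NO; parameter Z depressed NO; signal on channel 2 NO; signal on channel 4 yes; flag F2 raised yes
(B) process P2 — accounts for every observation (signal on channel 4 by parameter Z depressed → signal on channel 4)
(C) mechanism M3 — parameter Y depressed yes; parameter Z depressed NO; signal on channel 2 NO; signal on channel 4 NO; flag F2 raised yes
(D) mechanism M5 — parameter Y depressed NO; parameter Z depressed NO; signal on channel 2 NO; signal on channel 4 yes; flag F2 raised NO
(E) process P1 — parameter Y depressed NO; parameter Z depressed NO; signal on channel 2 yes; signal on channel 4 NO; flag F2 raised yes
(F) process P3 — parameter Y depressed yes; parameter Z depressed yes; signal on channel 2 NO; signal on channel 4 yes; flag F2 raised yes
(B) alone accounts for all the evidence.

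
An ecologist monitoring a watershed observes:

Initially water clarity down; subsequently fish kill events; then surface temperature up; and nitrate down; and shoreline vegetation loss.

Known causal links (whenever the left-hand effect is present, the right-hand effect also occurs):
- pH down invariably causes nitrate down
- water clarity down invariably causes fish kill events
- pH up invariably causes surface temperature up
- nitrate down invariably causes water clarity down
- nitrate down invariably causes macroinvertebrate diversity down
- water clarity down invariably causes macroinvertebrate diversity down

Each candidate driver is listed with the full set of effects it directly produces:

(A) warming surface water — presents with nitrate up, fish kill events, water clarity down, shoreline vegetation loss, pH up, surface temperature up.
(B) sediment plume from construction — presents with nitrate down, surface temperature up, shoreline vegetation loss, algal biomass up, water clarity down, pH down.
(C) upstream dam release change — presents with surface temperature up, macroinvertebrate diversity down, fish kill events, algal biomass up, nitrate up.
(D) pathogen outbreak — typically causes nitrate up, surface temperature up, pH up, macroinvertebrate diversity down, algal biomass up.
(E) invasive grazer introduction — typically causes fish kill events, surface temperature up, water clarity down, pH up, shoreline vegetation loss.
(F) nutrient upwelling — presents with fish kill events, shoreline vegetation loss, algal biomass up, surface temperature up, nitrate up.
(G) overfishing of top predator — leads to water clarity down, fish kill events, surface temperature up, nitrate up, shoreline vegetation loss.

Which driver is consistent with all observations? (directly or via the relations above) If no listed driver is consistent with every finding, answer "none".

B

Checking each candidate against the observations:
(A) warming surface water — water clarity down ✓; fish kill events ✓; surface temperature up ✓; nitrate down ✗; shoreline vegetation loss ✓
(B) sediment plume from construction — water clarity down ✓; fish kill events ✓ (by water clarity down → fish kill events); surface temperature up ✓; nitrate down ✓; shoreline vegetation loss ✓
(C) upstream dam release change — water clarity down ✗; fish kill events ✓; surface temperature up ✓; nitrate down ✗; shoreline vegetation loss ✗
(D) pathogen outbreak — fails on water clarity down, fish kill events, nitrate down, shoreline vegetation loss (predicts nitrate up, not nitrate down)
(E) invasive grazer introduction — water clarity down ✓; fish kill events ✓; surface temperature up ✓; nitrate down ✗; shoreline vegetation loss ✓
(F) nutrient upwelling — water clarity down ✗; fish kill events ✓; surface temperature up ✓; nitrate down ✗; shoreline vegetation loss ✓
(G) overfishing of top predator — water clarity down ✓; fish kill events ✓; surface temperature up ✓; nitrate down ✗; shoreline vegetation loss ✓
(B) alone accounts for all the evidence.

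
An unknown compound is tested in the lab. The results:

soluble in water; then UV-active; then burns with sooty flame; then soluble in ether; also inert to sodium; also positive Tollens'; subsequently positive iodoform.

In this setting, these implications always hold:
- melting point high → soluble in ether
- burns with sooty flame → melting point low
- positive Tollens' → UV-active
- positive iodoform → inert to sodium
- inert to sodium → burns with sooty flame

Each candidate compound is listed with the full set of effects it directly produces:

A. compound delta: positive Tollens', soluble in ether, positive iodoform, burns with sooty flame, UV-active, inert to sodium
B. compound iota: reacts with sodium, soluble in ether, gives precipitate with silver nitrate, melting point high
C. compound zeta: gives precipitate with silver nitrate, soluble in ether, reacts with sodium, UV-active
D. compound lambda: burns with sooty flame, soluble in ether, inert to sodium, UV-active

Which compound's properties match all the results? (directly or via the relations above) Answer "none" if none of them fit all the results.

Per-candidate check:
(A) compound delta — does not account for soluble in water
(B) compound iota — fails on soluble in water, UV-active, burns with sooty flame, inert to sodium, positive Tollens', positive iodoform (predicts reacts with sodium, not inert to sodium)
(C) compound zeta — soluble in water -; UV-active +; burns with sooty flame -; soluble in ether +; inert to sodium -; positive Tollens' -; positive iodoform -
(D) compound lambda — does not account for soluble in water, positive Tollens', positive iodoform
No candidate is consistent with all observations.

none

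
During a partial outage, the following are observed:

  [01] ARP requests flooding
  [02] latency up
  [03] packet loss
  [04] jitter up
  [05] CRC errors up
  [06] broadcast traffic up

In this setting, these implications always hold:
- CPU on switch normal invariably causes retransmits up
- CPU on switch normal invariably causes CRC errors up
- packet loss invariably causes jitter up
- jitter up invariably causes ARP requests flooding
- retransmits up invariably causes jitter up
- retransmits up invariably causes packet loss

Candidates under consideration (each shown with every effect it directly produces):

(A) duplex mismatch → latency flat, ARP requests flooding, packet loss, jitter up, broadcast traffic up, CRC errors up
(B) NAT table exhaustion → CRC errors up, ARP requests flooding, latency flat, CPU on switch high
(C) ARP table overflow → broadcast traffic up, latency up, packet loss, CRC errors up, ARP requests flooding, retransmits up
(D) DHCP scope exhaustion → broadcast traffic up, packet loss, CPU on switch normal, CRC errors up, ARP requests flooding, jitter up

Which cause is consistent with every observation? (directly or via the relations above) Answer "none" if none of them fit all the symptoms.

C

Testing each hypothesis:
(A) duplex mismatch — fails on latency up (predicts latency flat, not latency up)
(B) NAT table exhaustion — ARP requests flooding ✓; latency up ✗; packet loss ✗; jitter up ✗; CRC errors up ✓; broadcast traffic up ✗
(C) ARP table overflow — ARP requests flooding ✓; latency up ✓; packet loss ✓; jitter up ✓ (through packet loss → jitter up); CRC errors up ✓; broadcast traffic up ✓
(D) DHCP scope exhaustion — does not account for latency up
Only (C) is consistent with every observation.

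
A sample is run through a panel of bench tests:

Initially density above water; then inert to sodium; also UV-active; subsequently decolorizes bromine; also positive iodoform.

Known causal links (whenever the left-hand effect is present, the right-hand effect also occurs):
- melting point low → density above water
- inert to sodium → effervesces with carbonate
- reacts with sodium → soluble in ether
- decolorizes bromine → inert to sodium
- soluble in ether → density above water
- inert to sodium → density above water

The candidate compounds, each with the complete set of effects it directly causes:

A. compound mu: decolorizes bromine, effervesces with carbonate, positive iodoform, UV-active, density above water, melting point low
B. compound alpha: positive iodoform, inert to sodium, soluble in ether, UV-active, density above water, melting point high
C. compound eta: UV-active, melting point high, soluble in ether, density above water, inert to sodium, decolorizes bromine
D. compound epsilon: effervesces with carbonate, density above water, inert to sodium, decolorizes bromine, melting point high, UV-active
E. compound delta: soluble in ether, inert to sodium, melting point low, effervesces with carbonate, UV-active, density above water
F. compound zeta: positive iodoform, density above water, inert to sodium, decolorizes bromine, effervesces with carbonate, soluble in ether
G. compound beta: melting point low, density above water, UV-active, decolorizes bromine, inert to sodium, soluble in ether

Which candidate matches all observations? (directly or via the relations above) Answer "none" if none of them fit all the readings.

A

Per-candidate check:
(A) compound mu — density above water match; inert to sodium match (through decolorizes bromine → inert to sodium); UV-active match; decolorizes bromine match; positive iodoform match
(B) compound alpha — density above water match; inert to sodium match; UV-active match; decolorizes bromine miss; positive iodoform match
(C) compound eta — density above water match; inert to sodium match; UV-active match; decolorizes bromine match; positive iodoform miss
(D) compound epsilon — density above water match; inert to sodium match; UV-active match; decolorizes bromine match; positive iodoform miss
(E) compound delta — density above water match; inert to sodium match; UV-active match; decolorizes bromine miss; positive iodoform miss
(F) compound zeta — density above water match; inert to sodium match; UV-active miss; decolorizes bromine match; positive iodoform match
(G) compound beta — does not account for positive iodoform
(A) alone accounts for all the evidence.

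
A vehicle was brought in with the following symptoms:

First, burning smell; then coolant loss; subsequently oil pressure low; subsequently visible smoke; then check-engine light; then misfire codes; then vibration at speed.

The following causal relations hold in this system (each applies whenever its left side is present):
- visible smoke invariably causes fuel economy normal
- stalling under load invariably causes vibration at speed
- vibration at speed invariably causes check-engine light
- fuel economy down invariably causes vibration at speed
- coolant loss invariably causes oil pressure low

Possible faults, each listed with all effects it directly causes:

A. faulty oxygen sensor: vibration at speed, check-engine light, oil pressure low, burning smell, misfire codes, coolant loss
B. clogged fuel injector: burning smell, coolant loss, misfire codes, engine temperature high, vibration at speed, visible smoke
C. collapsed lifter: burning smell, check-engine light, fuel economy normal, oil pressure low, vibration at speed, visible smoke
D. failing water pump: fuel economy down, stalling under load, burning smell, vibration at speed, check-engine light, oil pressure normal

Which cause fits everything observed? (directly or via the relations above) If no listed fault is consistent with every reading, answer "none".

Per-candidate check:
(A) faulty oxygen sensor — does not account for visible smoke
(B) clogged fuel injector — burning smell yes; coolant loss yes; oil pressure low yes (through coolant loss → oil pressure low); visible smoke yes; check-engine light yes (through vibration at speed → check-engine light); misfire codes yes; vibration at speed yes
(C) collapsed lifter — burning smell yes; coolant loss NO; oil pressure low yes; visible smoke yes; check-engine light yes; misfire codes NO; vibration at speed yes
(D) failing water pump — fails on coolant loss, oil pressure low, visible smoke, misfire codes (predicts oil pressure normal, not oil pressure low)
Only (B) is consistent with every observation.

B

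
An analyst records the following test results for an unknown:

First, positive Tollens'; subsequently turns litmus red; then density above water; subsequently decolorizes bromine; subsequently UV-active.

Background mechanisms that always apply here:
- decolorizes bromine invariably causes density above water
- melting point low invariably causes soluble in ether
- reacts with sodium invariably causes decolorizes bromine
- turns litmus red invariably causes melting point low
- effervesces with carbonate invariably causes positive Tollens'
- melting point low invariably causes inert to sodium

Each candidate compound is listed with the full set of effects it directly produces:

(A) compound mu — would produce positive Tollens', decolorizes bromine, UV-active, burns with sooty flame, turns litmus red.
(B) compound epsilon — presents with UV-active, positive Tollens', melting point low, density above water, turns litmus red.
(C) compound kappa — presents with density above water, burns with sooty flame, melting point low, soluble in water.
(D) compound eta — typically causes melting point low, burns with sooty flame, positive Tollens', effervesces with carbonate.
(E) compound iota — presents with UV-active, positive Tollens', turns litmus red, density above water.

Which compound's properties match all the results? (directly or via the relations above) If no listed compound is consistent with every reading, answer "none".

Checking each candidate against the observations:
(A) compound mu — accounts for every observation (density above water through decolorizes bromine → density above water)
(B) compound epsilon — positive Tollens' +; turns litmus red +; density above water +; decolorizes bromine -; UV-active +
(C) compound kappa — does not account for positive Tollens', turns litmus red, decolorizes bromine, UV-active
(D) compound eta — does not account for turns litmus red, density above water, decolorizes bromine, UV-active
(E) compound iota — positive Tollens' +; turns litmus red +; density above water +; decolorizes bromine -; UV-active +
Only (A) is consistent with every observation.

A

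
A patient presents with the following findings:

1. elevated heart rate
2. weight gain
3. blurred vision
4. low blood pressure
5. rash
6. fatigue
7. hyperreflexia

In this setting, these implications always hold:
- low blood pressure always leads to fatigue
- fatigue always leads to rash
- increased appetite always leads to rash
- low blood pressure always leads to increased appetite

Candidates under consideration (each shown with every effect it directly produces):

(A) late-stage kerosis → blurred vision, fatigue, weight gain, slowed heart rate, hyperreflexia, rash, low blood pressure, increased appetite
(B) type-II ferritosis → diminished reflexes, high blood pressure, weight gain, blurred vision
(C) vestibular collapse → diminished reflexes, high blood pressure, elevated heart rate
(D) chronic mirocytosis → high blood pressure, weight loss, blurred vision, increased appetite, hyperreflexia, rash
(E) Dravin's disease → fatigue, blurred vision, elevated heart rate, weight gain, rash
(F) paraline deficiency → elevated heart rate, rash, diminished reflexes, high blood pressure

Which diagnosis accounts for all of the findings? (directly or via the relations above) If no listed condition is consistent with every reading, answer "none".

none

Per-candidate check:
(A) late-stage kerosis — elevated heart rate NO; weight gain yes; blurred vision yes; low blood pressure yes; rash yes; fatigue yes; hyperreflexia yes
(B) type-II ferritosis — elevated heart rate NO; weight gain yes; blurred vision yes; low blood pressure NO; rash NO; fatigue NO; hyperreflexia NO
(C) vestibular collapse — fails on weight gain, blurred vision, low blood pressure, rash, fatigue, hyperreflexia (predicts high blood pressure, not low blood pressure; predicts diminished reflexes, not hyperreflexia)
(D) chronic mirocytosis — elevated heart rate NO; weight gain NO; blurred vision yes; low blood pressure NO; rash yes; fatigue NO; hyperreflexia yes
(E) Dravin's disease — does not account for low blood pressure, hyperreflexia
(F) paraline deficiency — elevated heart rate yes; weight gain NO; blurred vision NO; low blood pressure NO; rash yes; fatigue NO; hyperreflexia NO
Every candidate fails on at least one observation.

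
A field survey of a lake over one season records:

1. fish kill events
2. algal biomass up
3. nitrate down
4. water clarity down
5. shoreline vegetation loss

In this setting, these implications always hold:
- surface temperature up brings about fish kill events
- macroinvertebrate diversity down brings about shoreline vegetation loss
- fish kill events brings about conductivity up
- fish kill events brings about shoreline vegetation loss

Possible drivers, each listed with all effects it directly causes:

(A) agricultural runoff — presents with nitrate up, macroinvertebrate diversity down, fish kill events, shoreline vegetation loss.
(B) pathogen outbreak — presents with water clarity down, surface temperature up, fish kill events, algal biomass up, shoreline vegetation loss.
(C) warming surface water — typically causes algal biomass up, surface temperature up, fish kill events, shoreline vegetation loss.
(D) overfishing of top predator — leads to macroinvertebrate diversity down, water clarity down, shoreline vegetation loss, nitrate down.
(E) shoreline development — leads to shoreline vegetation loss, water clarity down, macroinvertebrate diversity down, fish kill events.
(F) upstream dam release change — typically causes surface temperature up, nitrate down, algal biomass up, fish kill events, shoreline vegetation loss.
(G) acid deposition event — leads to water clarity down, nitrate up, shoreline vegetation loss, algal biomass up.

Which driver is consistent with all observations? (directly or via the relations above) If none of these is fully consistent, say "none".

Checking each candidate against the observations:
(A) agricultural runoff — fails on algal biomass up, nitrate down, water clarity down (predicts nitrate up, not nitrate down)
(B) pathogen outbreak — fish kill events yes; algal biomass up yes; nitrate down NO; water clarity down yes; shoreline vegetation loss yes
(C) warming surface water — does not account for nitrate down, water clarity down
(D) overfishing of top predator — does not account for fish kill events, algal biomass up
(E) shoreline development — does not account for algal biomass up, nitrate down
(F) upstream dam release change — fish kill events yes; algal biomass up yes; nitrate down yes; water clarity down NO; shoreline vegetation loss yes
(G) acid deposition event — fails on fish kill events, nitrate down (predicts nitrate up, not nitrate down)
None of the listed candidates fits everything.

none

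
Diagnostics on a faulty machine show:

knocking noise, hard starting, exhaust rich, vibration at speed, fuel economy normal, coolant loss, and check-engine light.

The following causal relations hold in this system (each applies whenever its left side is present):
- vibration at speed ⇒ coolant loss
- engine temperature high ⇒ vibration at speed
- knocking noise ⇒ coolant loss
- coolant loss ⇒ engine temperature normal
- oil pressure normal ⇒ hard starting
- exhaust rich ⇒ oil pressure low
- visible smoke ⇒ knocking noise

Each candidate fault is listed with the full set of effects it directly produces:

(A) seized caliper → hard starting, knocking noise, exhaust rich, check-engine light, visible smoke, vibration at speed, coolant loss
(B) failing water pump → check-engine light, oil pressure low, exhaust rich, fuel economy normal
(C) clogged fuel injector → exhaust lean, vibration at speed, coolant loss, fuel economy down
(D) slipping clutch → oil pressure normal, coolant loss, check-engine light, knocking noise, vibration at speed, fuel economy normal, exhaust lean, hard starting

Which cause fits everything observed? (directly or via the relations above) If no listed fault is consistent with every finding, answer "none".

none

For each candidate, compare predicted effects to what was observed:
(A) seized caliper — knocking noise +; hard starting +; exhaust rich +; vibration at speed +; fuel economy normal -; coolant loss +; check-engine light +
(B) failing water pump — does not account for knocking noise, hard starting, vibration at speed, coolant loss
(C) clogged fuel injector — fails on knocking noise, hard starting, exhaust rich, fuel economy normal, check-engine light (predicts exhaust lean, not exhaust rich; predicts fuel economy down, not fuel economy normal)
(D) slipping clutch — knocking noise +; hard starting +; exhaust rich -; vibration at speed +; fuel economy normal +; coolant loss +; check-engine light +
No candidate is consistent with all observations.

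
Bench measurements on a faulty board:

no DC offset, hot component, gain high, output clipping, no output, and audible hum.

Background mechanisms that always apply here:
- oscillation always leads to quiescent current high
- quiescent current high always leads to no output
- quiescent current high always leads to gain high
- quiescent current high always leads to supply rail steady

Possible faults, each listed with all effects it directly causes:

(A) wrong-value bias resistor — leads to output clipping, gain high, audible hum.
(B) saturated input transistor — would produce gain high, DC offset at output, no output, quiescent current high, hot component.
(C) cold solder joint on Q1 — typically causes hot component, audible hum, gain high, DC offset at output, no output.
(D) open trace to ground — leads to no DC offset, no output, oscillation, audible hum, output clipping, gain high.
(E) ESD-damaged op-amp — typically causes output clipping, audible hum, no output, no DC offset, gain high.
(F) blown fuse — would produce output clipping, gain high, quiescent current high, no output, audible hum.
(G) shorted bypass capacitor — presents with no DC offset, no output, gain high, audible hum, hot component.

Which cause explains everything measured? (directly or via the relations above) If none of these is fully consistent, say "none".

Per-candidate check:
(A) wrong-value bias resistor — no DC offset miss; hot component miss; gain high match; output clipping match; no output miss; audible hum match
(B) saturated input transistor — no DC offset miss; hot component match; gain high match; output clipping miss; no output match; audible hum miss
(C) cold solder joint on Q1 — no DC offset miss; hot component match; gain high match; output clipping miss; no output match; audible hum match
(D) open trace to ground — no DC offset match; hot component miss; gain high match; output clipping match; no output match; audible hum match
(E) ESD-damaged op-amp — does not account for hot component
(F) blown fuse — does not account for no DC offset, hot component
(G) shorted bypass capacitor — does not account for output clipping
None of the listed candidates fits everything.

none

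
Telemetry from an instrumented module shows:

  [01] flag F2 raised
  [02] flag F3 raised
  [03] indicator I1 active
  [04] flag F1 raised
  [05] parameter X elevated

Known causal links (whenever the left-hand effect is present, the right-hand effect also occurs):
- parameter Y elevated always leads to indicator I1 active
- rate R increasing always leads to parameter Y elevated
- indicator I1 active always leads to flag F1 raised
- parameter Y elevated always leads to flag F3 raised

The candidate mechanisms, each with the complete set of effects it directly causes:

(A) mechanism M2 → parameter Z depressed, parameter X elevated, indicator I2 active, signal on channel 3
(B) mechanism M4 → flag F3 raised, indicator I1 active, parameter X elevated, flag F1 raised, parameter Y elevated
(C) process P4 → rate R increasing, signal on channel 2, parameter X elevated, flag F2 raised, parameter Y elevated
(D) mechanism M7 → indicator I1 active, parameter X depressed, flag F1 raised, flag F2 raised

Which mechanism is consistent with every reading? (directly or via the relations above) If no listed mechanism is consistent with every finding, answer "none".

C

Testing each hypothesis:
(A) mechanism M2 — does not account for flag F2 raised, flag F3 raised, indicator I1 active, flag F1 raised
(B) mechanism M4 — does not account for flag F2 raised
(C) process P4 — flag F2 raised +; flag F3 raised + (by parameter Y elevated → flag F3 raised); indicator I1 active + (by parameter Y elevated → indicator I1 active); flag F1 raised + (by parameter Y elevated → indicator I1 active → flag F1 raised); parameter X elevated +
(D) mechanism M7 — fails on flag F3 raised, parameter X elevated (predicts parameter X depressed, not parameter X elevated)
Only (C) is consistent with every observation.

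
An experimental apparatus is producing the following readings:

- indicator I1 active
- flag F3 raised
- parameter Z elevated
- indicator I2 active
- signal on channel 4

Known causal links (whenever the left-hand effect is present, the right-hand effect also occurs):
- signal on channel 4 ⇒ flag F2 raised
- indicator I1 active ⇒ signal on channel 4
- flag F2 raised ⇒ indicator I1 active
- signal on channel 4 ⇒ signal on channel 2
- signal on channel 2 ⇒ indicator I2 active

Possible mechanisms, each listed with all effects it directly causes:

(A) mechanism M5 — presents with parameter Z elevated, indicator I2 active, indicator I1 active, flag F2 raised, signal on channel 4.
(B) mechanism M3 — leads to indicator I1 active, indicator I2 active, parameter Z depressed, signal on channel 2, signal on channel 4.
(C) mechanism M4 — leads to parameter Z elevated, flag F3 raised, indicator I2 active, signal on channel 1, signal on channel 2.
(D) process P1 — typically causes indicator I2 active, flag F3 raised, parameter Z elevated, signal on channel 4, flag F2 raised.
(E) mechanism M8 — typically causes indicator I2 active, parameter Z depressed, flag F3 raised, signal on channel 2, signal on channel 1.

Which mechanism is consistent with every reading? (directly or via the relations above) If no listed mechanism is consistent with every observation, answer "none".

D

Per-candidate check:
(A) mechanism M5 — does not account for flag F3 raised
(B) mechanism M3 — fails on flag F3 raised, parameter Z elevated (predicts parameter Z depressed, not parameter Z elevated)
(C) mechanism M4 — indicator I1 active NO; flag F3 raised yes; parameter Z elevated yes; indicator I2 active yes; signal on channel 4 NO
(D) process P1 — indicator I1 active yes (via flag F2 raised → indicator I1 active); flag F3 raised yes; parameter Z elevated yes; indicator I2 active yes; signal on channel 4 yes
(E) mechanism M8 — fails on indicator I1 active, parameter Z elevated, signal on channel 4 (predicts parameter Z depressed, not parameter Z elevated)
(D) is the only candidate with no mismatches.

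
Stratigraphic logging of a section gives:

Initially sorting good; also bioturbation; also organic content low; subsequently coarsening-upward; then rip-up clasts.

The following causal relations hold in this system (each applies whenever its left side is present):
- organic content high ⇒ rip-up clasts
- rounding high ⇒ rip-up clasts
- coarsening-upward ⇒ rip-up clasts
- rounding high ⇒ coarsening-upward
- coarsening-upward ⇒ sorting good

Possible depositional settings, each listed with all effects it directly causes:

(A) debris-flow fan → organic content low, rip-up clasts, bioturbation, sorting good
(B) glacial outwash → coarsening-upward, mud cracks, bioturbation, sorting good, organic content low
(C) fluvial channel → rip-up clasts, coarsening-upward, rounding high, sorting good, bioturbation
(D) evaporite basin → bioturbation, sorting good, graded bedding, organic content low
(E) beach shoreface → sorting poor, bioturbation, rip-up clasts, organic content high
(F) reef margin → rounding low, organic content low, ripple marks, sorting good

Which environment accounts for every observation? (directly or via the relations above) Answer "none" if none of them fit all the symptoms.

B

Checking each candidate against the observations:
(A) debris-flow fan — does not account for coarsening-upward
(B) glacial outwash — sorting good ✓; bioturbation ✓; organic content low ✓; coarsening-upward ✓; rip-up clasts ✓ (via coarsening-upward → rip-up clasts)
(C) fluvial channel — sorting good ✓; bioturbation ✓; organic content low ✗; coarsening-upward ✓; rip-up clasts ✓
(D) evaporite basin — sorting good ✓; bioturbation ✓; organic content low ✓; coarsening-upward ✗; rip-up clasts ✗
(E) beach shoreface — sorting good ✗; bioturbation ✓; organic content low ✗; coarsening-upward ✗; rip-up clasts ✓
(F) reef margin — sorting good ✓; bioturbation ✗; organic content low ✓; coarsening-upward ✗; rip-up clasts ✗
(B) alone accounts for all the evidence.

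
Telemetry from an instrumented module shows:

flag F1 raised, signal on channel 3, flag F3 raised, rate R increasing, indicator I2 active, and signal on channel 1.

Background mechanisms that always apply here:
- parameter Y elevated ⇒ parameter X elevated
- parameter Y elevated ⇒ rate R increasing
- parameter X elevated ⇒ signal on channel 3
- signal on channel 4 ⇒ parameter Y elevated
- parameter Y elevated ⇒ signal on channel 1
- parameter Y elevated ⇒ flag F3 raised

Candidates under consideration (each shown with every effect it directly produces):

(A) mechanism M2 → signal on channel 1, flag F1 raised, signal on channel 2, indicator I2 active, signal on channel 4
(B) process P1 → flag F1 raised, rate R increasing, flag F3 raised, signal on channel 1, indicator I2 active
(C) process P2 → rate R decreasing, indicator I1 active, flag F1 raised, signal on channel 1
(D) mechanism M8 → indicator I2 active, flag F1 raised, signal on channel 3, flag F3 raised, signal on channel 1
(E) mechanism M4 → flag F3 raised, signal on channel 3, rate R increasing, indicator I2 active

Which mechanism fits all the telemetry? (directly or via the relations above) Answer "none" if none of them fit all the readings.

A

Testing each hypothesis:
(A) mechanism M2 — accounts for every observation (signal on channel 3 via signal on channel 4 → parameter Y elevated → parameter X elevated → signal on channel 3)
(B) process P1 — flag F1 raised ✓; signal on channel 3 ✗; flag F3 raised ✓; rate R increasing ✓; indicator I2 active ✓; signal on channel 1 ✓
(C) process P2 — fails on signal on channel 3, flag F3 raised, rate R increasing, indicator I2 active (predicts rate R decreasing, not rate R increasing)
(D) mechanism M8 — flag F1 raised ✓; signal on channel 3 ✓; flag F3 raised ✓; rate R increasing ✗; indicator I2 active ✓; signal on channel 1 ✓
(E) mechanism M4 — does not account for flag F1 raised, signal on channel 1
Only (A) is consistent with every observation.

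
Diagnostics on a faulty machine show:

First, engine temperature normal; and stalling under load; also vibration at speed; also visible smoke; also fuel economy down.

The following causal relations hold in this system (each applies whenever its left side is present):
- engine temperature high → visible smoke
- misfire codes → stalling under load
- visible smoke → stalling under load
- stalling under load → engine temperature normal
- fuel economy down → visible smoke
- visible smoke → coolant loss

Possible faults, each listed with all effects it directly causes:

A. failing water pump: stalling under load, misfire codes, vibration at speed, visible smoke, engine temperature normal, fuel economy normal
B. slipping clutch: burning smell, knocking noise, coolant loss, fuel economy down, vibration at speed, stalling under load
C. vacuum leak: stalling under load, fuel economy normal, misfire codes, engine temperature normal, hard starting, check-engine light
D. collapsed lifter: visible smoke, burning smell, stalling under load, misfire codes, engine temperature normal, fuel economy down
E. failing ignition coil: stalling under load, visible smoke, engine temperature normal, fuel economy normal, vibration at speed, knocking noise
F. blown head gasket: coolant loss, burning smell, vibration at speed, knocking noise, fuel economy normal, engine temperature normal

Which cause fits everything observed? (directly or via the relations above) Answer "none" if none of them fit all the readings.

Per-candidate check:
(A) failing water pump — fails on fuel economy down (predicts fuel economy normal, not fuel economy down)
(B) slipping clutch — engine temperature normal ✓ (via stalling under load → engine temperature normal); stalling under load ✓; vibration at speed ✓; visible smoke ✓ (via fuel economy down → visible smoke); fuel economy down ✓
(C) vacuum leak — engine temperature normal ✓; stalling under load ✓; vibration at speed ✗; visible smoke ✗; fuel economy down ✗
(D) collapsed lifter — does not account for vibration at speed
(E) failing ignition coil — fails on fuel economy down (predicts fuel economy normal, not fuel economy down)
(F) blown head gasket — engine temperature normal ✓; stalling under load ✗; vibration at speed ✓; visible smoke ✗; fuel economy down ✗
(B) is the only candidate with no mismatches.

B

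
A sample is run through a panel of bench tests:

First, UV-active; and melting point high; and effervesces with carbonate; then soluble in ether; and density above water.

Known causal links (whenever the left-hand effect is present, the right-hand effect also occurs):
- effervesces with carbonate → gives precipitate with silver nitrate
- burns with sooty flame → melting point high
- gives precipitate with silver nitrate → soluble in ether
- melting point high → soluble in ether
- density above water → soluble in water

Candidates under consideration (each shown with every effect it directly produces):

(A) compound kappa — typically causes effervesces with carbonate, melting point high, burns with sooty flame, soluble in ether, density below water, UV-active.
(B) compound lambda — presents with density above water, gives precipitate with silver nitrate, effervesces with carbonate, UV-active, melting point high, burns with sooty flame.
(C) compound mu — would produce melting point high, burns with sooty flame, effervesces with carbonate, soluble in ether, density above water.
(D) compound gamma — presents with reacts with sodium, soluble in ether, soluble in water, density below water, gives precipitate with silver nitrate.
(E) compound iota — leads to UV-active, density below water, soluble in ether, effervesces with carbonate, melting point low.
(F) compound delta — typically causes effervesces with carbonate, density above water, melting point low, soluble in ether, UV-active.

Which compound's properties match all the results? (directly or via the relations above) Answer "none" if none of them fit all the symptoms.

Testing each hypothesis:
(A) compound kappa — UV-active yes; melting point high yes; effervesces with carbonate yes; soluble in ether yes; density above water NO
(B) compound lambda — UV-active yes; melting point high yes; effervesces with carbonate yes; soluble in ether yes (by melting point high → soluble in ether); density above water yes
(C) compound mu — UV-active NO; melting point high yes; effervesces with carbonate yes; soluble in ether yes; density above water yes
(D) compound gamma — UV-active NO; melting point high NO; effervesces with carbonate NO; soluble in ether yes; density above water NO
(E) compound iota — UV-active yes; melting point high NO; effervesces with carbonate yes; soluble in ether yes; density above water NO
(F) compound delta — fails on melting point high (predicts melting point low, not melting point high)
(B) is the only candidate with no mismatches.

B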